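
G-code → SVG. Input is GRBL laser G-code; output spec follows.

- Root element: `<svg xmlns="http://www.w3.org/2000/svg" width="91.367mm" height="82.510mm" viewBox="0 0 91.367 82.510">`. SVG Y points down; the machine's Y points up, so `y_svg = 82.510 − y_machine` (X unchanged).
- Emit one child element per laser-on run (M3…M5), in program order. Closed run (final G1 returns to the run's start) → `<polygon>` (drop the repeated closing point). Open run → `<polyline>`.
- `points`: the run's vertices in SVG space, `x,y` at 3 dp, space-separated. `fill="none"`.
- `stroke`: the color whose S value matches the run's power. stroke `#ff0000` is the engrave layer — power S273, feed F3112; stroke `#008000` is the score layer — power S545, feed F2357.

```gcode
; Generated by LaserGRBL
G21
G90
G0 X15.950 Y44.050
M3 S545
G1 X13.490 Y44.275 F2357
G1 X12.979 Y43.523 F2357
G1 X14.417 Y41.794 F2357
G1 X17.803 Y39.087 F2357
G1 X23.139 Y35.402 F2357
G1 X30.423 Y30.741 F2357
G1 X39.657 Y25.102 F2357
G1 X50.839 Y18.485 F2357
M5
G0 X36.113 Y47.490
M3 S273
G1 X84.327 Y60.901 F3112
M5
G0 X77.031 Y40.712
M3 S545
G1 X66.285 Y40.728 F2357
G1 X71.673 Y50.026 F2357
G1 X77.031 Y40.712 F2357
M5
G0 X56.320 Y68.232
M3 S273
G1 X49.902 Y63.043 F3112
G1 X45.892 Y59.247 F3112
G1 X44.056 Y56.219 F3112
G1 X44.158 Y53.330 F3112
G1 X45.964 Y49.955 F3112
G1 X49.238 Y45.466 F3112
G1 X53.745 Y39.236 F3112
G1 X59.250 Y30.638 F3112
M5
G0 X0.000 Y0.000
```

y_svg = 82.510 − y_m.

[1] S545→`#008000` (score); open run; points: 15.950,38.460 13.490,38.235 12.979,38.987 14.417,40.716 17.803,43.423 23.139,47.108 30.423,51.769 39.657,57.408 50.839,64.025

[2] S273→`#ff0000` (engrave); open run; points: 36.113,35.020 84.327,21.609

[3] S545→`#008000` (score); closed run; points: 77.031,41.798 66.285,41.782 71.673,32.484

[4] S273→`#ff0000` (engrave); open run; points: 56.320,14.278 49.902,19.467 45.892,23.263 44.056,26.291 44.158,29.180 45.964,32.555 49.238,37.044 53.745,43.274 59.250,51.872

<svg xmlns="http://www.w3.org/2000/svg" width="91.367mm" height="82.510mm" viewBox="0 0 91.367 82.510">
  <polyline points="15.950,38.460 13.490,38.235 12.979,38.987 14.417,40.716 17.803,43.423 23.139,47.108 30.423,51.769 39.657,57.408 50.839,64.025" fill="none" stroke="#008000"/>
  <polyline points="36.113,35.020 84.327,21.609" fill="none" stroke="#ff0000"/>
  <polygon points="77.031,41.798 66.285,41.782 71.673,32.484" fill="none" stroke="#008000"/>
  <polyline points="56.320,14.278 49.902,19.467 45.892,23.263 44.056,26.291 44.158,29.180 45.964,32.555 49.238,37.044 53.745,43.274 59.250,51.872" fill="none" stroke="#ff0000"/>
</svg>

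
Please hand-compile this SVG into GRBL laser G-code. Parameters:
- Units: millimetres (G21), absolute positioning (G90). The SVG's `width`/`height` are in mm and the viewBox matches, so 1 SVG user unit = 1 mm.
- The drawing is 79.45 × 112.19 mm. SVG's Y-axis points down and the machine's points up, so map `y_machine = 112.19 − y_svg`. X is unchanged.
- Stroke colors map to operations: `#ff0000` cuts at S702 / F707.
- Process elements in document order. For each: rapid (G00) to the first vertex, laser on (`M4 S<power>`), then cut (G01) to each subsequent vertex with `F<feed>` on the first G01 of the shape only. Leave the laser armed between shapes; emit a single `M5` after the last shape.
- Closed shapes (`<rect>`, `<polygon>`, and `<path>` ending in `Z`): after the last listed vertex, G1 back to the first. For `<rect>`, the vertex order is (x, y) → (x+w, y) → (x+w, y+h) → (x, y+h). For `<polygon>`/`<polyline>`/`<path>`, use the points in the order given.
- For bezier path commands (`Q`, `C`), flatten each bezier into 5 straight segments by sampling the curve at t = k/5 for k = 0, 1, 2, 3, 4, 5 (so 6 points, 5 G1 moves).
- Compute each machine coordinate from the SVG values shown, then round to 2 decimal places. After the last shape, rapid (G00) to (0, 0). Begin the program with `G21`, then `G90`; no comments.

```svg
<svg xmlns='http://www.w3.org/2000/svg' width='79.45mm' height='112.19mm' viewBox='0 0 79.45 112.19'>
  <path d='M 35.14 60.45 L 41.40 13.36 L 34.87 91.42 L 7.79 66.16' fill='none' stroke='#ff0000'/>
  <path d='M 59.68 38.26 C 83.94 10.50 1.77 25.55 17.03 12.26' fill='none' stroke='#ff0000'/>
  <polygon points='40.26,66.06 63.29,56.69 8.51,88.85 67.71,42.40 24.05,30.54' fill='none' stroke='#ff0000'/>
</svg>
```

G21
G90
G00 X35.14 Y51.74
M4 S702
G01 X41.40 Y98.83 F707
G01 X34.87 Y20.77
G01 X7.79 Y46.03
G00 X59.68 Y73.93
M4 S702
G01 X63.10 Y86.02 F707
G01 X50.75 Y91.25
G01 X32.44 Y93.03
G01 X17.93 Y94.79
G01 X17.03 Y99.93
G00 X40.26 Y46.13
M4 S702
G01 X63.29 Y55.50 F707
G01 X8.51 Y23.34
G01 X67.71 Y69.79
G01 X24.05 Y81.65
G01 X40.26 Y46.13
M5
G00 X0.00 Y0.00

viewBox `0 0 79.45 112.19` with mm width/height → 1 unit = 1 mm. Flip: y_m = 112.19 − y_svg.

**Shape 1** — `<path>` open polyline, stroke `#ff0000` → cut (S702, F707). Machine vertices: (35.14,51.74) → (41.40,98.83) → (34.87,20.77) → (7.79,46.03). Open path.

**Shape 2** — `<path>` cubic bezier, stroke `#ff0000` → cut (S702, F707). Control points (SVG): P0=(59.68,38.26), P1=(83.94,10.50), P2=(1.77,25.55), P3=(17.03,12.26); sampled at t=k/5. Machine vertices: (59.68,73.93) → (63.10,86.02) → (50.75,91.25) → (32.44,93.03) → (17.93,94.79) → (17.03,99.93). Open path.

**Shape 3** — `<polygon>` closed polygon, stroke `#ff0000` → cut (S702, F707). Machine vertices: (40.26,46.13) → (63.29,55.50) → (8.51,23.34) → (67.71,69.79) → (24.05,81.65) → (40.26,46.13). Closed: final G1 returns to the first vertex.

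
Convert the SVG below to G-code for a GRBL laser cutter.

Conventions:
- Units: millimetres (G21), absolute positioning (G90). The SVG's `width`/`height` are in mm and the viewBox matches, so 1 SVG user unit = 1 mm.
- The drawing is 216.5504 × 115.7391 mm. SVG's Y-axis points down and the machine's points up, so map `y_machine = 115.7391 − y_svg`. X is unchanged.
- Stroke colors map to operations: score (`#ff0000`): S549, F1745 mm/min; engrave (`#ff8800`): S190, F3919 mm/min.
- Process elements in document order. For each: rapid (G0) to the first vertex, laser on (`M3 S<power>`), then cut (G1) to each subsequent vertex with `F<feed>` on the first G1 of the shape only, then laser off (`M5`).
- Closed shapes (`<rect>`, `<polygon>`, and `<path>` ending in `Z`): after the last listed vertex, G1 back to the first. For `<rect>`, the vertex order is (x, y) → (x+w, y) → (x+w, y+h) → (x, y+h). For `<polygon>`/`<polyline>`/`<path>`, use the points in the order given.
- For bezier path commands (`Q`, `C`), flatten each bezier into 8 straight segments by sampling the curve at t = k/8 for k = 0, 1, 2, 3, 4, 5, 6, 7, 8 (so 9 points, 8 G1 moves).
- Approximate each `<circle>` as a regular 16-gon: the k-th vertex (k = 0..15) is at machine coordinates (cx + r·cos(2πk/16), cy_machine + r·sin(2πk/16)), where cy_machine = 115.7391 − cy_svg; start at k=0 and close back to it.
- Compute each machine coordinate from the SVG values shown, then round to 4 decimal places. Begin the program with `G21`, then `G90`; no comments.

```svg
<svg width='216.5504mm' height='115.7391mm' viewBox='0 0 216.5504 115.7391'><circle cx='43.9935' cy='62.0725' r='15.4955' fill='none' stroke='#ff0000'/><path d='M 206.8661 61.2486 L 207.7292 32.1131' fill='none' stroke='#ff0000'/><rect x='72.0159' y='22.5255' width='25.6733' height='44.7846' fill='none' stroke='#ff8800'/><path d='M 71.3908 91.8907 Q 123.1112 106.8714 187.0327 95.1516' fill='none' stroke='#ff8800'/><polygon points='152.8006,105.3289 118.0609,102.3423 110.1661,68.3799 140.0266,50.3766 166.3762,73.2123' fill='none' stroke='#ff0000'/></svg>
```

viewBox `0 0 216.5504 115.7391` with mm width/height → 1 unit = 1 mm. Flip: y_m = 115.7391 − y_svg.

**Shape 1** — `<circle>` circle, stroke `#ff0000` → score (S549, F1745). Machine vertices: (59.4890,53.6666) → (58.3095,59.5965) → (54.9505,64.6236) → (49.9234,67.9826) → (43.9935,69.1621) → (38.0636,67.9826) → (33.0365,64.6236) → (29.6775,59.5965) → (28.4980,53.6666) → (29.6775,47.7367) → (33.0365,42.7096) → (38.0636,39.3506) → (43.9935,38.1711) → (49.9234,39.3506) → (54.9505,42.7096) → (58.3095,47.7367) → (59.4890,53.6666). Closed: final G1 returns to the first vertex.

**Shape 2** — `<path>` line segment, stroke `#ff0000` → score (S549, F1745). Machine vertices: (206.8661,54.4905) → (207.7292,83.6260). Open path.

**Shape 3** — `<rect>` rectangle, stroke `#ff8800` → engrave (S190, F3919). Machine vertices: (72.0159,93.2136) → (97.6892,93.2136) → (97.6892,48.4290) → (72.0159,48.4290) → (72.0159,93.2136). Closed: final G1 returns to the first vertex.

**Shape 4** — `<path>` quadratic bezier, stroke `#ff8800` → engrave (S190, F3919). Control points (SVG): P0=(71.3908,91.8907), P1=(123.1112,106.8714), P2=(187.0327,95.1516); sampled at t=k/8. Machine vertices: (71.3908,23.8484) → (84.5115,20.5204) → (98.0136,18.0268) → (111.8969,16.3676) → (126.1615,15.5428) → (140.8074,15.5524) → (155.8345,16.3964) → (171.2430,18.0747) → (187.0327,20.5875). Open path.

**Shape 5** — `<polygon>` regular polygon, stroke `#ff0000` → score (S549, F1745). Machine vertices: (152.8006,10.4102) → (118.0609,13.3968) → (110.1661,47.3592) → (140.0266,65.3625) → (166.3762,42.5268) → (152.8006,10.4102). Closed: final G1 returns to the first vertex.

G21
G90
G0 X59.4890 Y53.6666
M3 S549
G1 X58.3095 Y59.5965 F1745
G1 X54.9505 Y64.6236
G1 X49.9234 Y67.9826
G1 X43.9935 Y69.1621
G1 X38.0636 Y67.9826
G1 X33.0365 Y64.6236
G1 X29.6775 Y59.5965
G1 X28.4980 Y53.6666
G1 X29.6775 Y47.7367
G1 X33.0365 Y42.7096
G1 X38.0636 Y39.3506
G1 X43.9935 Y38.1711
G1 X49.9234 Y39.3506
G1 X54.9505 Y42.7096
G1 X58.3095 Y47.7367
G1 X59.4890 Y53.6666
M5
G0 X206.8661 Y54.4905
M3 S549
G1 X207.7292 Y83.6260 F1745
M5
G0 X72.0159 Y93.2136
M3 S190
G1 X97.6892 Y93.2136 F3919
G1 X97.6892 Y48.4290
G1 X72.0159 Y48.4290
G1 X72.0159 Y93.2136
M5
G0 X71.3908 Y23.8484
M3 S190
G1 X84.5115 Y20.5204 F3919
G1 X98.0136 Y18.0268
G1 X111.8969 Y16.3676
G1 X126.1615 Y15.5428
G1 X140.8074 Y15.5524
G1 X155.8345 Y16.3964
G1 X171.2430 Y18.0747
G1 X187.0327 Y20.5875
M5
G0 X152.8006 Y10.4102
M3 S549
G1 X118.0609 Y13.3968 F1745
G1 X110.1661 Y47.3592
G1 X140.0266 Y65.3625
G1 X166.3762 Y42.5268
G1 X152.8006 Y10.4102
M5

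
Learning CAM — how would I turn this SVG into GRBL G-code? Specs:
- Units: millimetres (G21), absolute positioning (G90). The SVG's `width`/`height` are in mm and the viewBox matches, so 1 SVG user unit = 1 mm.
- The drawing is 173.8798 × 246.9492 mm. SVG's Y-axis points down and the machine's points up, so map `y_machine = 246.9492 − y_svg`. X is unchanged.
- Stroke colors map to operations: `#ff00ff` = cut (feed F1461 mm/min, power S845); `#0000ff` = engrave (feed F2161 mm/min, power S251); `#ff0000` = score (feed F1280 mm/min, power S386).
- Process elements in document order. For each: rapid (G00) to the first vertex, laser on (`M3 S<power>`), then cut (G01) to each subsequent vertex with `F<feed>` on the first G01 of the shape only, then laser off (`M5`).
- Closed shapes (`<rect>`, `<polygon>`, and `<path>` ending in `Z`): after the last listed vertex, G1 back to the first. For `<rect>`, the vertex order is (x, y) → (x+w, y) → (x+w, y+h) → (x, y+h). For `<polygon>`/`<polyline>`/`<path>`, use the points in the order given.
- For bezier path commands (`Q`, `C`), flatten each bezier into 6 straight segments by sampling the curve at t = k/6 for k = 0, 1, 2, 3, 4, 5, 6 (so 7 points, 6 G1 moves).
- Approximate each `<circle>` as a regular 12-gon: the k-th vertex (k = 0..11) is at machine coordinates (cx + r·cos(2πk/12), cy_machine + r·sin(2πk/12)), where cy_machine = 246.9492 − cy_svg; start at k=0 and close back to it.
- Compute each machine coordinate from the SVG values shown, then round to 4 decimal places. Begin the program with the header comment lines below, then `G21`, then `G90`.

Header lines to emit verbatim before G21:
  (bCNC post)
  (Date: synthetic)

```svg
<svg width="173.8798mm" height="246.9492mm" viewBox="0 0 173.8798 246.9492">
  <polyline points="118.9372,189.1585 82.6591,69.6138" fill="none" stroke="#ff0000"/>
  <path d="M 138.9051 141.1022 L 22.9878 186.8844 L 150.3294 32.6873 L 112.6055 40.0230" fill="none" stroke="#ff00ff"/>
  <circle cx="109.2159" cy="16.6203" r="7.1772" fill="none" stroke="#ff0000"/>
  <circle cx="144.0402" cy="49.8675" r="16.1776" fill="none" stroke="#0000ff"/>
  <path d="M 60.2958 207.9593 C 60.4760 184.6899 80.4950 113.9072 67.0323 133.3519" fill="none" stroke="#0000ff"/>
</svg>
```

viewBox `0 0 173.8798 246.9492` with mm width/height → 1 unit = 1 mm. Flip: y_m = 246.9492 − y_svg.

**Shape 1** — `<polyline>` line segment, stroke `#ff0000` → score (S386, F1280). Machine vertices: (118.9372,57.7907) → (82.6591,177.3354). Open path.

**Shape 2** — `<path>` open polyline, stroke `#ff00ff` → cut (S845, F1461). Machine vertices: (138.9051,105.8470) → (22.9878,60.0648) → (150.3294,214.2619) → (112.6055,206.9262). Open path.

**Shape 3** — `<circle>` circle, stroke `#ff0000` → score (S386, F1280). Machine vertices: (116.3931,230.3289) → (115.4315,233.9175) → (112.8045,236.5445) → (109.2159,237.5061) → (105.6273,236.5445) → (103.0003,233.9175) → (102.0387,230.3289) → (103.0003,226.7403) → (105.6273,224.1133) → (109.2159,223.1517) → (112.8045,224.1133) → (115.4315,226.7403) → (116.3931,230.3289). Closed: final G1 returns to the first vertex.

**Shape 4** — `<circle>` circle, stroke `#0000ff` → engrave (S251, F2161). Machine vertices: (160.2178,197.0817) → (158.0504,205.1705) → (152.1290,211.0919) → (144.0402,213.2593) → (135.9514,211.0919) → (130.0300,205.1705) → (127.8626,197.0817) → (130.0300,188.9929) → (135.9514,183.0715) → (144.0402,180.9041) → (152.1290,183.0715) → (158.0504,188.9929) → (160.2178,197.0817). Closed: final G1 returns to the first vertex.

**Shape 5** — `<path>` cubic bezier, stroke `#0000ff` → engrave (S251, F2161). Control points (SVG): P0=(60.2958,207.9593), P1=(60.4760,184.6899), P2=(80.4950,113.9072), P3=(67.0323,133.3519); sampled at t=k/6. Machine vertices: (60.2958,38.9899) → (61.7923,53.9464) → (65.1141,72.9956) → (68.7801,92.3114) → (71.3093,108.0677) → (71.2204,116.4384) → (67.0323,113.5973). Open path.

(bCNC post)
(Date: synthetic)
G21
G90
G00 X118.9372 Y57.7907
M3 S386
G01 X82.6591 Y177.3354 F1280
M5
G00 X138.9051 Y105.8470
M3 S845
G01 X22.9878 Y60.0648 F1461
G01 X150.3294 Y214.2619
G01 X112.6055 Y206.9262
M5
G00 X116.3931 Y230.3289
M3 S386
G01 X115.4315 Y233.9175 F1280
G01 X112.8045 Y236.5445
G01 X109.2159 Y237.5061
G01 X105.6273 Y236.5445
G01 X103.0003 Y233.9175
G01 X102.0387 Y230.3289
G01 X103.0003 Y226.7403
G01 X105.6273 Y224.1133
G01 X109.2159 Y223.1517
G01 X112.8045 Y224.1133
G01 X115.4315 Y226.7403
G01 X116.3931 Y230.3289
M5
G00 X160.2178 Y197.0817
M3 S251
G01 X158.0504 Y205.1705 F2161
G01 X152.1290 Y211.0919
G01 X144.0402 Y213.2593
G01 X135.9514 Y211.0919
G01 X130.0300 Y205.1705
G01 X127.8626 Y197.0817
G01 X130.0300 Y188.9929
G01 X135.9514 Y183.0715
G01 X144.0402 Y180.9041
G01 X152.1290 Y183.0715
G01 X158.0504 Y188.9929
G01 X160.2178 Y197.0817
M5
G00 X60.2958 Y38.9899
M3 S251
G01 X61.7923 Y53.9464 F2161
G01 X65.1141 Y72.9956
G01 X68.7801 Y92.3114
G01 X71.3093 Y108.0677
G01 X71.2204 Y116.4384
G01 X67.0323 Y113.5973
M5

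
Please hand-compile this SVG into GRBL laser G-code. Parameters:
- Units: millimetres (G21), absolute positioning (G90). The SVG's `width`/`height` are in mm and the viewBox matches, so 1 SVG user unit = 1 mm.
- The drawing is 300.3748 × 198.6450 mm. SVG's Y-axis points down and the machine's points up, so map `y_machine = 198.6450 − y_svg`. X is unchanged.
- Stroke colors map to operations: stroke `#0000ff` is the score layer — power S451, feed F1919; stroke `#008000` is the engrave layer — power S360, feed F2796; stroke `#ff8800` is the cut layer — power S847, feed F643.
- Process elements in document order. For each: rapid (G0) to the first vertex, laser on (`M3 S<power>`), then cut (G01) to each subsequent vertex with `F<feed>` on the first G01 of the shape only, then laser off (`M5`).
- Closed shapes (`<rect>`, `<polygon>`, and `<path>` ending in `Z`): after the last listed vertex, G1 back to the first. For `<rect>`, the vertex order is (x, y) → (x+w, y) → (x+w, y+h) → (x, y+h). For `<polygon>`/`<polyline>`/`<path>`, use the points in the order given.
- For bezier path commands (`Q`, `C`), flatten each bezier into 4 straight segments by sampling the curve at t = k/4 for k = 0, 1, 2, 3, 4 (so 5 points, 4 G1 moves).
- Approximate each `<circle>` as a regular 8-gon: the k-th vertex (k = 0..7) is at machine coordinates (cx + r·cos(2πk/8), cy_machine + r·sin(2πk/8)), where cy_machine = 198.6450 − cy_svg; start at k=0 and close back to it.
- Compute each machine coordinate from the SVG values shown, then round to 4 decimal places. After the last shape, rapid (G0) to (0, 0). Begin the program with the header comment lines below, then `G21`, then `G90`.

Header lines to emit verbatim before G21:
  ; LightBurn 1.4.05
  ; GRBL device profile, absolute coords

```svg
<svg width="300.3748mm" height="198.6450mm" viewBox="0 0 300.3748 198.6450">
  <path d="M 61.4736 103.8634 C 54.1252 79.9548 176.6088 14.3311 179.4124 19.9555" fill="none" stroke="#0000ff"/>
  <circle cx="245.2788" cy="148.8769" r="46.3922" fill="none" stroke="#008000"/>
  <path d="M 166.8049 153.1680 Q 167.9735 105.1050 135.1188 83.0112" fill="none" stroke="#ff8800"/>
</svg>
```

viewBox `0 0 300.3748 198.6450` with mm width/height → 1 unit = 1 mm. Flip: y_m = 198.6450 − y_svg.

**Shape 1** — `<path>` cubic bezier, stroke `#0000ff` → score (S451, F1919). Control points (SVG): P0=(61.4736,103.8634), P1=(54.1252,79.9548), P2=(176.6088,14.3311), P3=(179.4124,19.9555); sampled at t=k/4. Machine vertices: (61.4736,94.7816) → (76.4072,118.7696) → (116.6360,147.8104) → (158.7683,171.3138) → (179.4124,178.6895). Open path.

**Shape 2** — `<circle>` circle, stroke `#008000` → engrave (S360, F2796). Machine vertices: (291.6710,49.7681) → (278.0830,82.5723) → (245.2788,96.1603) → (212.4746,82.5723) → (198.8866,49.7681) → (212.4746,16.9639) → (245.2788,3.3759) → (278.0830,16.9639) → (291.6710,49.7681). Closed: final G1 returns to the first vertex.

**Shape 3** — `<path>` quadratic bezier, stroke `#ff8800` → cut (S847, F643). Control points (SVG): P0=(166.8049,153.1680), P1=(167.9735,105.1050), P2=(135.1188,83.0112); sampled at t=k/4. Machine vertices: (166.8049,45.4770) → (165.2627,67.8854) → (159.4677,87.0477) → (149.4197,102.9638) → (135.1188,115.6338). Open path.

; LightBurn 1.4.05
; GRBL device profile, absolute coords
G21
G90
G0 X61.4736 Y94.7816
M3 S451
G01 X76.4072 Y118.7696 F1919
G01 X116.6360 Y147.8104
G01 X158.7683 Y171.3138
G01 X179.4124 Y178.6895
M5
G0 X291.6710 Y49.7681
M3 S360
G01 X278.0830 Y82.5723 F2796
G01 X245.2788 Y96.1603
G01 X212.4746 Y82.5723
G01 X198.8866 Y49.7681
G01 X212.4746 Y16.9639
G01 X245.2788 Y3.3759
G01 X278.0830 Y16.9639
G01 X291.6710 Y49.7681
M5
G0 X166.8049 Y45.4770
M3 S847
G01 X165.2627 Y67.8854 F643
G01 X159.4677 Y87.0477
G01 X149.4197 Y102.9638
G01 X135.1188 Y115.6338
M5
G0 X0.0000 Y0.0000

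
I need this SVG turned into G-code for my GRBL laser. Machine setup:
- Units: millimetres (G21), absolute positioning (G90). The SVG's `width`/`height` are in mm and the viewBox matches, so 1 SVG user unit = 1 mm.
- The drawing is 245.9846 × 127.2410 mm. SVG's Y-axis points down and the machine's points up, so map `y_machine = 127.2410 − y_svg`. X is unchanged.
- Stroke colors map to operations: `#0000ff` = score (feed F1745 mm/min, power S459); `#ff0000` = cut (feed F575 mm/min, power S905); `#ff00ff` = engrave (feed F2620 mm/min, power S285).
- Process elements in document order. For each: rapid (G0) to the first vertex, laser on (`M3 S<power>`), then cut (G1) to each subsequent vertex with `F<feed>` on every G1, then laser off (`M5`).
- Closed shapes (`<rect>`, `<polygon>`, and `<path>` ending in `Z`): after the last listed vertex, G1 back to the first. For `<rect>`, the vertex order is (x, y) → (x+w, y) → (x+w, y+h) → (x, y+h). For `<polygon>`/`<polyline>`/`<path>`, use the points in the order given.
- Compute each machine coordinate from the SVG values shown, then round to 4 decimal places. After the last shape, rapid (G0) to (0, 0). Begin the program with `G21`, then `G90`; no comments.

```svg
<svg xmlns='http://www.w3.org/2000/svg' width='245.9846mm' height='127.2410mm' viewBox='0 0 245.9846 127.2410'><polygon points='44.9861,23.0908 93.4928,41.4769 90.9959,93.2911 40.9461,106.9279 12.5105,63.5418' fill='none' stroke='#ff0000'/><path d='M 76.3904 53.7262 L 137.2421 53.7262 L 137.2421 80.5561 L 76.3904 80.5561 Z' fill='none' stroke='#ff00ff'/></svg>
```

G21
G90
G0 X44.9861 Y104.1502
M3 S905
G1 X93.4928 Y85.7641 F575
G1 X90.9959 Y33.9499 F575
G1 X40.9461 Y20.3131 F575
G1 X12.5105 Y63.6992 F575
G1 X44.9861 Y104.1502 F575
M5
G0 X76.3904 Y73.5148
M3 S285
G1 X137.2421 Y73.5148 F2620
G1 X137.2421 Y46.6849 F2620
G1 X76.3904 Y46.6849 F2620
G1 X76.3904 Y73.5148 F2620
M5
G0 X0.0000 Y0.0000

Since the viewBox matches the mm dimensions, user units are millimetres directly. The only transform is the Y-flip y_m = 127.2410 − y_svg.

Shape 1 is a regular polygon drawn with `<polygon>`. Its stroke #ff0000 means cut at S905, F575. After flipping Y the toolpath is (44.9861,104.1502) → (93.4928,85.7641) → (90.9959,33.9499) → (40.9461,20.3131) → (12.5105,63.6992) → (44.9861,104.1502), returning to the start.

Shape 2 is a rectangle drawn with `<path>`. Its stroke #ff00ff means engrave at S285, F2620. After flipping Y the toolpath is (76.3904,73.5148) → (137.2421,73.5148) → (137.2421,46.6849) → (76.3904,46.6849) → (76.3904,73.5148), returning to the start.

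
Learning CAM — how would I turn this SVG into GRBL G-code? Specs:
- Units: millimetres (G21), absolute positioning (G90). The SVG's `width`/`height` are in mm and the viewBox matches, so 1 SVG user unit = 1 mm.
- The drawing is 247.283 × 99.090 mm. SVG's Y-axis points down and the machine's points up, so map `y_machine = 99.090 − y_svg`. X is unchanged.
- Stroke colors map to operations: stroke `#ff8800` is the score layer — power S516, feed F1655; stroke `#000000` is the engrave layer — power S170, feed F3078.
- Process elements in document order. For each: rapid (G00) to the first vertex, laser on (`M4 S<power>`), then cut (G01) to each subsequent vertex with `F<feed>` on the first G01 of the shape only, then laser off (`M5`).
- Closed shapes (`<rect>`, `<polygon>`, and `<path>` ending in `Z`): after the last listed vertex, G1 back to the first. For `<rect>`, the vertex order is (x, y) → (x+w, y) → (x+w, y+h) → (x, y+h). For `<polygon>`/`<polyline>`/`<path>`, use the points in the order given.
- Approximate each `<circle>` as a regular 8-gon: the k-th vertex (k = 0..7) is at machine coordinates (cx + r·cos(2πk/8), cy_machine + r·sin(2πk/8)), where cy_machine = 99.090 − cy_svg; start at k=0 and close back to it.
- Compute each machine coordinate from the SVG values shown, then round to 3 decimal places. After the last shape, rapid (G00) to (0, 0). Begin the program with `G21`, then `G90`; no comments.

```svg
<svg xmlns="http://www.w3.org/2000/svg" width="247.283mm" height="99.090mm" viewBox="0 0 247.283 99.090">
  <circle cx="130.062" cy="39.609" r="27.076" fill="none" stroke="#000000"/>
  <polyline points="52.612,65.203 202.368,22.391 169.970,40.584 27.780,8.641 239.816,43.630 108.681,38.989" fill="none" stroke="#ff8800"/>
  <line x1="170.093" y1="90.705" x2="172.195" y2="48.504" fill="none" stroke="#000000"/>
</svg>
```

G21
G90
G00 X157.138 Y59.481
M4 S170
G01 X149.208 Y78.627 F3078
G01 X130.062 Y86.557
G01 X110.916 Y78.627
G01 X102.986 Y59.481
G01 X110.916 Y40.335
G01 X130.062 Y32.405
G01 X149.208 Y40.335
G01 X157.138 Y59.481
M5
G00 X52.612 Y33.887
M4 S516
G01 X202.368 Y76.699 F1655
G01 X169.970 Y58.506
G01 X27.780 Y90.449
G01 X239.816 Y55.460
G01 X108.681 Y60.101
M5
G00 X170.093 Y8.385
M4 S170
G01 X172.195 Y50.586 F3078
M5
G00 X0.000 Y0.000

viewBox `0 0 247.283 99.090` with mm width/height → 1 unit = 1 mm. Flip: y_m = 99.090 − y_svg.

**Shape 1** — `<circle>` circle, stroke `#000000` → engrave (S170, F3078). Machine vertices: (157.138,59.481) → (149.208,78.627) → (130.062,86.557) → (110.916,78.627) → (102.986,59.481) → (110.916,40.335) → (130.062,32.405) → (149.208,40.335) → (157.138,59.481). Closed: final G1 returns to the first vertex.

**Shape 2** — `<polyline>` open polyline, stroke `#ff8800` → score (S516, F1655). Machine vertices: (52.612,33.887) → (202.368,76.699) → (169.970,58.506) → (27.780,90.449) → (239.816,55.460) → (108.681,60.101). Open path.

**Shape 3** — `<line>` line segment, stroke `#000000` → engrave (S170, F3078). Machine vertices: (170.093,8.385) → (172.195,50.586). Open path.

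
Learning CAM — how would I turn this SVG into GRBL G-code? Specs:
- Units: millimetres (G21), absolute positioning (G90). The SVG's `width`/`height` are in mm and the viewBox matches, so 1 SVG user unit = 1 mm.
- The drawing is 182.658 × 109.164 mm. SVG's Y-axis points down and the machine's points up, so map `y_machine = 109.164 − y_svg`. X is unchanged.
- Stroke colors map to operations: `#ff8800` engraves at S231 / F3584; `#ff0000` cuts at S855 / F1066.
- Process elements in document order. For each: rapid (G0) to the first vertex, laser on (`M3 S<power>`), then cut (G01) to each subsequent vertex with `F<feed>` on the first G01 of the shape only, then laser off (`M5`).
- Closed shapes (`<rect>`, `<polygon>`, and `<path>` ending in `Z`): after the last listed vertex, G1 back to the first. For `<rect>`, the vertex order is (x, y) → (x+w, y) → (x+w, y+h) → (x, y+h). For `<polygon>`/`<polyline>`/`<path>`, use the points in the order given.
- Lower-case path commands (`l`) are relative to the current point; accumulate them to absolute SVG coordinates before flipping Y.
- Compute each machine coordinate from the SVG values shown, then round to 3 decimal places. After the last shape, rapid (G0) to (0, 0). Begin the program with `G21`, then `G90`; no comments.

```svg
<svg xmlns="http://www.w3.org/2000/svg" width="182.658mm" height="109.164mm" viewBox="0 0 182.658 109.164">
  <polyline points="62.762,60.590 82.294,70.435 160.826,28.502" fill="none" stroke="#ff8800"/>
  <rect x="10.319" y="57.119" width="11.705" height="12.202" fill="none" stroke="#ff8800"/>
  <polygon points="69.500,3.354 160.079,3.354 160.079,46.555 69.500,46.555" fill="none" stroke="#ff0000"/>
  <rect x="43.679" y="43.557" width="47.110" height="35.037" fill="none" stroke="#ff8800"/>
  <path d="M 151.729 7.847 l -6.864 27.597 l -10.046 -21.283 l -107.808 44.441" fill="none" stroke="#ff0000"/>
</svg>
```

G21
G90
G0 X62.762 Y48.574
M3 S231
G01 X82.294 Y38.729 F3584
G01 X160.826 Y80.662
M5
G0 X10.319 Y52.045
M3 S231
G01 X22.024 Y52.045 F3584
G01 X22.024 Y39.843
G01 X10.319 Y39.843
G01 X10.319 Y52.045
M5
G0 X69.500 Y105.810
M3 S855
G01 X160.079 Y105.810 F1066
G01 X160.079 Y62.609
G01 X69.500 Y62.609
G01 X69.500 Y105.810
M5
G0 X43.679 Y65.607
M3 S231
G01 X90.789 Y65.607 F3584
G01 X90.789 Y30.570
G01 X43.679 Y30.570
G01 X43.679 Y65.607
M5
G0 X151.729 Y101.317
M3 S855
G01 X144.865 Y73.720 F1066
G01 X134.819 Y95.003
G01 X27.011 Y50.562
M5
G0 X0.000 Y0.000

Since the viewBox matches the mm dimensions, user units are millimetres directly. The only transform is the Y-flip y_m = 109.164 − y_svg.

Shape 1 is a open polyline drawn with `<polyline>`. Its stroke #ff8800 means engrave at S231, F3584. After flipping Y the toolpath is (62.762,48.574) → (82.294,38.729) → (160.826,80.662).

Shape 2 is a rectangle drawn with `<rect>`. Its stroke #ff8800 means engrave at S231, F3584. After flipping Y the toolpath is (10.319,52.045) → (22.024,52.045) → (22.024,39.843) → (10.319,39.843) → (10.319,52.045), returning to the start.

Shape 3 is a rectangle drawn with `<polygon>`. Its stroke #ff0000 means cut at S855, F1066. After flipping Y the toolpath is (69.500,105.810) → (160.079,105.810) → (160.079,62.609) → (69.500,62.609) → (69.500,105.810), returning to the start.

Shape 4 is a rectangle drawn with `<rect>`. Its stroke #ff8800 means engrave at S231, F3584. After flipping Y the toolpath is (43.679,65.607) → (90.789,65.607) → (90.789,30.570) → (43.679,30.570) → (43.679,65.607), returning to the start.

Shape 5 is a open polyline drawn with `<path>`. Its stroke #ff0000 means cut at S855, F1066. After flipping Y the toolpath is (151.729,101.317) → (144.865,73.720) → (134.819,95.003) → (27.011,50.562).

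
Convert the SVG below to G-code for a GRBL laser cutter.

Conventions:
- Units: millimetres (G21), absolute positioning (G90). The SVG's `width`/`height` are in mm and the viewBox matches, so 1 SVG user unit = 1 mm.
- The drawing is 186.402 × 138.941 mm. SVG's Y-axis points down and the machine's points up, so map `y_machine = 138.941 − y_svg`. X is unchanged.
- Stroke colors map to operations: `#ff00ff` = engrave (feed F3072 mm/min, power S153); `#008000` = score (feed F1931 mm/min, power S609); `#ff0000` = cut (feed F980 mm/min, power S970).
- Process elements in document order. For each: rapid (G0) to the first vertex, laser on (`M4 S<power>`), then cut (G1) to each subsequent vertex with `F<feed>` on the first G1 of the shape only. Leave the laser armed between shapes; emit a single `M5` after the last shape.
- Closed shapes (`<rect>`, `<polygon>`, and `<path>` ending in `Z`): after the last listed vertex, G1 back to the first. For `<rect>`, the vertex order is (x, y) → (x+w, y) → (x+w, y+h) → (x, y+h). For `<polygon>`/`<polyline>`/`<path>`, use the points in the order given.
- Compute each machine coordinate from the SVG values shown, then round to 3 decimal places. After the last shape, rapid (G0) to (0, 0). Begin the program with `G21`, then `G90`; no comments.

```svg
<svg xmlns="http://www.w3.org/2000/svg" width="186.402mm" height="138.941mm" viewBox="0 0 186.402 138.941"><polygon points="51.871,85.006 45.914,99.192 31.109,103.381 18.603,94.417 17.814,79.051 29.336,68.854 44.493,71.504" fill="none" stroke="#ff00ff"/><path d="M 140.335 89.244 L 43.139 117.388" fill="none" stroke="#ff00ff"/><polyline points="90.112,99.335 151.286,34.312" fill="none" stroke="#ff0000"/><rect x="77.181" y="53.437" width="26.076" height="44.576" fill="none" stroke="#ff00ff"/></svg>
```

1 u = 1 mm; y_m = 138.941 − y.

[1] `<polygon>` regular polygon, #ff00ff→engrave S153 F3072: (51.871,53.935) → (45.914,39.749) → (31.109,35.560) → (18.603,44.524) → (17.814,59.890) → (29.336,70.087) → (44.493,67.437) → (51.871,53.935) (closed)

[2] `<path>` line segment, #ff00ff→engrave S153 F3072: (140.335,49.697) → (43.139,21.553)

[3] `<polyline>` line segment, #ff0000→cut S970 F980: (90.112,39.606) → (151.286,104.629)

[4] `<rect>` rectangle, #ff00ff→engrave S153 F3072: (77.181,85.504) → (103.257,85.504) → (103.257,40.928) → (77.181,40.928) → (77.181,85.504) (closed)

G21
G90
G0 X51.871 Y53.935
M4 S153
G1 X45.914 Y39.749 F3072
G1 X31.109 Y35.560
G1 X18.603 Y44.524
G1 X17.814 Y59.890
G1 X29.336 Y70.087
G1 X44.493 Y67.437
G1 X51.871 Y53.935
G0 X140.335 Y49.697
M4 S153
G1 X43.139 Y21.553 F3072
G0 X90.112 Y39.606
M4 S970
G1 X151.286 Y104.629 F980
G0 X77.181 Y85.504
M4 S153
G1 X103.257 Y85.504 F3072
G1 X103.257 Y40.928
G1 X77.181 Y40.928
G1 X77.181 Y85.504
M5
G0 X0.000 Y0.000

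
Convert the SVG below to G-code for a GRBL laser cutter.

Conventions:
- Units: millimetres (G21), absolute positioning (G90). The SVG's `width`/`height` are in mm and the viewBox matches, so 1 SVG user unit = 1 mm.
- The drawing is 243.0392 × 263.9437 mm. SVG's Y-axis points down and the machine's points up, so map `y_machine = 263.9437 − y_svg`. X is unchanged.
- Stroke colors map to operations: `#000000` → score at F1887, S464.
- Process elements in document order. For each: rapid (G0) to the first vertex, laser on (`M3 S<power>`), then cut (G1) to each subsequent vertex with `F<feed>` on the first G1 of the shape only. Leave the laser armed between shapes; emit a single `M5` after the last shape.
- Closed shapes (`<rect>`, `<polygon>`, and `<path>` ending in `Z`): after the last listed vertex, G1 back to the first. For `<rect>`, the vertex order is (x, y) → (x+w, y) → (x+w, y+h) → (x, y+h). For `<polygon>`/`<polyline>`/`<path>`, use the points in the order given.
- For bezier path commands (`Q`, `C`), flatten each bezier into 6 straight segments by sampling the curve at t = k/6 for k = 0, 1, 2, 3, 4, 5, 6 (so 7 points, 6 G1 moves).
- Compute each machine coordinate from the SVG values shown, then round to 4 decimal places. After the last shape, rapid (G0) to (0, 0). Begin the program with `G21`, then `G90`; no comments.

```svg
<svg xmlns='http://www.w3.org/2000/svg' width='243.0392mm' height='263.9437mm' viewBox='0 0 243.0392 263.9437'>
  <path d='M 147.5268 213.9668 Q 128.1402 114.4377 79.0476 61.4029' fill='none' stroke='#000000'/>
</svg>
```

viewBox `0 0 243.0392 263.9437` with mm width/height → 1 unit = 1 mm. Flip: y_m = 263.9437 − y_svg.

**Shape 1** — `<path>` quadratic bezier, stroke `#000000` → score (S464, F1887). Control points (SVG): P0=(147.5268,213.9668), P1=(128.1402,114.4377), P2=(79.0476,61.4029); sampled at t=k/6. Machine vertices: (147.5268,49.9769) → (140.2394,81.8618) → (131.3017,111.1636) → (120.7137,137.8824) → (108.4753,162.0182) → (94.5866,183.5710) → (79.0476,202.5408). Open path.

G21
G90
G0 X147.5268 Y49.9769
M3 S464
G1 X140.2394 Y81.8618 F1887
G1 X131.3017 Y111.1636
G1 X120.7137 Y137.8824
G1 X108.4753 Y162.0182
G1 X94.5866 Y183.5710
G1 X79.0476 Y202.5408
M5
G0 X0.0000 Y0.0000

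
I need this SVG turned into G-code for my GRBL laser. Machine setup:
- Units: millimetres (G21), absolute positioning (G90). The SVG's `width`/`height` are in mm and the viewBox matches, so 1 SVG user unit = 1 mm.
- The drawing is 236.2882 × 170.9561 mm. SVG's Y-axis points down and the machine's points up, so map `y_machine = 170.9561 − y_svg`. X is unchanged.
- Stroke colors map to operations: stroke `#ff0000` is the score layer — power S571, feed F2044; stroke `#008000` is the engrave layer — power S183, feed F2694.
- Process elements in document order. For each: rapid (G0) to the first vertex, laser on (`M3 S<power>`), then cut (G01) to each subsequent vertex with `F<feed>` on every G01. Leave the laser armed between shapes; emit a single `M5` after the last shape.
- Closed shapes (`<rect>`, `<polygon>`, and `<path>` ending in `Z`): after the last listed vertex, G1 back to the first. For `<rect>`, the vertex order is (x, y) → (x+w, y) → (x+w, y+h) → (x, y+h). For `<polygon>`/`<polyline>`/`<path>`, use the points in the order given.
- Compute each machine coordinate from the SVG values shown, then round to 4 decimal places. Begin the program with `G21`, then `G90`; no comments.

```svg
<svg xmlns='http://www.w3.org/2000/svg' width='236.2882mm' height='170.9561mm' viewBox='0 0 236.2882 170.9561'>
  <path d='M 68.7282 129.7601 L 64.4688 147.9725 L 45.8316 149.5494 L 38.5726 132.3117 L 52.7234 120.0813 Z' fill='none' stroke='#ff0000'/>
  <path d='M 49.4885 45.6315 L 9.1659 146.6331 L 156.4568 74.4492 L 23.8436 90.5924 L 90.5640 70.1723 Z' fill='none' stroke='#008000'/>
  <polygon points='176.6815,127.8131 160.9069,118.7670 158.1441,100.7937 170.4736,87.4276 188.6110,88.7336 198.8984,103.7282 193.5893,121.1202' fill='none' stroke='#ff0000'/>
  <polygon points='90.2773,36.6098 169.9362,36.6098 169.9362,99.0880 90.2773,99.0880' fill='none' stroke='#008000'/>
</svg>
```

Since the viewBox matches the mm dimensions, user units are millimetres directly. The only transform is the Y-flip y_m = 170.9561 − y_svg.

Shape 1 is a regular polygon drawn with `<path>`. Its stroke #ff0000 means score at S571, F2044. After flipping Y the toolpath is (68.7282,41.1960) → (64.4688,22.9836) → (45.8316,21.4067) → (38.5726,38.6444) → (52.7234,50.8748) → (68.7282,41.1960), returning to the start.

Shape 2 is a closed polygon drawn with `<path>`. Its stroke #008000 means engrave at S183, F2694. After flipping Y the toolpath is (49.4885,125.3246) → (9.1659,24.3230) → (156.4568,96.5069) → (23.8436,80.3637) → (90.5640,100.7838) → (49.4885,125.3246), returning to the start.

Shape 3 is a regular polygon drawn with `<polygon>`. Its stroke #ff0000 means score at S571, F2044. After flipping Y the toolpath is (176.6815,43.1430) → (160.9069,52.1891) → (158.1441,70.1624) → (170.4736,83.5285) → (188.6110,82.2225) → (198.8984,67.2279) → (193.5893,49.8359) → (176.6815,43.1430), returning to the start.

Shape 4 is a rectangle drawn with `<polygon>`. Its stroke #008000 means engrave at S183, F2694. After flipping Y the toolpath is (90.2773,134.3463) → (169.9362,134.3463) → (169.9362,71.8681) → (90.2773,71.8681) → (90.2773,134.3463), returning to the start.

G21
G90
G0 X68.7282 Y41.1960
M3 S571
G01 X64.4688 Y22.9836 F2044
G01 X45.8316 Y21.4067 F2044
G01 X38.5726 Y38.6444 F2044
G01 X52.7234 Y50.8748 F2044
G01 X68.7282 Y41.1960 F2044
G0 X49.4885 Y125.3246
M3 S183
G01 X9.1659 Y24.3230 F2694
G01 X156.4568 Y96.5069 F2694
G01 X23.8436 Y80.3637 F2694
G01 X90.5640 Y100.7838 F2694
G01 X49.4885 Y125.3246 F2694
G0 X176.6815 Y43.1430
M3 S571
G01 X160.9069 Y52.1891 F2044
G01 X158.1441 Y70.1624 F2044
G01 X170.4736 Y83.5285 F2044
G01 X188.6110 Y82.2225 F2044
G01 X198.8984 Y67.2279 F2044
G01 X193.5893 Y49.8359 F2044
G01 X176.6815 Y43.1430 F2044
G0 X90.2773 Y134.3463
M3 S183
G01 X169.9362 Y134.3463 F2694
G01 X169.9362 Y71.8681 F2694
G01 X90.2773 Y71.8681 F2694
G01 X90.2773 Y134.3463 F2694
M5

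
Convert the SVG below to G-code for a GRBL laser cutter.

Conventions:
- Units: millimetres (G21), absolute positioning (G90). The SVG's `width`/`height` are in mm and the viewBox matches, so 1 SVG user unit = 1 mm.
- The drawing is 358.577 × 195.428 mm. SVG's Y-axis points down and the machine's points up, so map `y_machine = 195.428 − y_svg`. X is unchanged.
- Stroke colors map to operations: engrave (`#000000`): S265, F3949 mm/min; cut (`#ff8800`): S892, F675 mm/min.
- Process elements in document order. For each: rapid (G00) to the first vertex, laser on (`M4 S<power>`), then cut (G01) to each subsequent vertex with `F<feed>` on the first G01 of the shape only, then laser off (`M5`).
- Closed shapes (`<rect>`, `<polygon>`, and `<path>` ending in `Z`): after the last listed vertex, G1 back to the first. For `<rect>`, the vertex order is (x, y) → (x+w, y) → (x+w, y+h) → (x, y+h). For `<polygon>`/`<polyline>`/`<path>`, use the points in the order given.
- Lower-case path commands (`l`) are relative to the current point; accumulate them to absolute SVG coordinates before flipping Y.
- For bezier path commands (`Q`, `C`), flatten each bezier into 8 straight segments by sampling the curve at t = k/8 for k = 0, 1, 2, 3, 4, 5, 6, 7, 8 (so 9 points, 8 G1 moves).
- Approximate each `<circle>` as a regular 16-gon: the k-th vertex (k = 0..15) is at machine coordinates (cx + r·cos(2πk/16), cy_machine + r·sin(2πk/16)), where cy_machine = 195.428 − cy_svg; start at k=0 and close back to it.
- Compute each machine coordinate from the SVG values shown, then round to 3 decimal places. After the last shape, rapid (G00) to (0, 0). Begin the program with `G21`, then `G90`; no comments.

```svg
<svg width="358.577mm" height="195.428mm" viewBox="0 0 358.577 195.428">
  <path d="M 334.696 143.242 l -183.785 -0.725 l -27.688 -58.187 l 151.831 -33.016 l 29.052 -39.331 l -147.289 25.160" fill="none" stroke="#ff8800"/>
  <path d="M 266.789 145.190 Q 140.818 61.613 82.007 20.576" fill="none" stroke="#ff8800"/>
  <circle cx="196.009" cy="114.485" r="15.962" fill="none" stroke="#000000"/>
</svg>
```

G21
G90
G00 X334.696 Y52.186
M4 S892
G01 X150.911 Y52.911 F675
G01 X123.223 Y111.098
G01 X275.054 Y144.114
G01 X304.106 Y183.445
G01 X156.817 Y158.285
M5
G00 X266.789 Y50.238
M4 S892
G01 X236.346 Y70.468 F675
G01 X208.001 Y89.368
G01 X181.755 Y106.939
G01 X157.608 Y123.180
G01 X135.560 Y138.092
G01 X115.610 Y151.675
G01 X97.759 Y163.928
G01 X82.007 Y174.852
M5
G00 X211.971 Y80.943
M4 S265
G01 X210.756 Y87.051 F3949
G01 X207.296 Y92.230
G01 X202.117 Y95.690
G01 X196.009 Y96.905
G01 X189.901 Y95.690
G01 X184.722 Y92.230
G01 X181.262 Y87.051
G01 X180.047 Y80.943
G01 X181.262 Y74.835
G01 X184.722 Y69.656
G01 X189.901 Y66.196
G01 X196.009 Y64.981
G01 X202.117 Y66.196
G01 X207.296 Y69.656
G01 X210.756 Y74.835
G01 X211.971 Y80.943
M5
G00 X0.000 Y0.000

viewBox `0 0 358.577 195.428` with mm width/height → 1 unit = 1 mm. Flip: y_m = 195.428 − y_svg.

**Shape 1** — `<path>` open polyline, stroke `#ff8800` → cut (S892, F675). Machine vertices: (334.696,52.186) → (150.911,52.911) → (123.223,111.098) → (275.054,144.114) → (304.106,183.445) → (156.817,158.285). Open path.

**Shape 2** — `<path>` quadratic bezier, stroke `#ff8800` → cut (S892, F675). Control points (SVG): P0=(266.789,145.190), P1=(140.818,61.613), P2=(82.007,20.576); sampled at t=k/8. Machine vertices: (266.789,50.238) → (236.346,70.468) → (208.001,89.368) → (181.755,106.939) → (157.608,123.180) → (135.560,138.092) → (115.610,151.675) → (97.759,163.928) → (82.007,174.852). Open path.

**Shape 3** — `<circle>` circle, stroke `#000000` → engrave (S265, F3949). Machine vertices: (211.971,80.943) → (210.756,87.051) → (207.296,92.230) → (202.117,95.690) → (196.009,96.905) → (189.901,95.690) → (184.722,92.230) → (181.262,87.051) → (180.047,80.943) → (181.262,74.835) → (184.722,69.656) → (189.901,66.196) → (196.009,64.981) → (202.117,66.196) → (207.296,69.656) → (210.756,74.835) → (211.971,80.943). Closed: final G1 returns to the first vertex.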